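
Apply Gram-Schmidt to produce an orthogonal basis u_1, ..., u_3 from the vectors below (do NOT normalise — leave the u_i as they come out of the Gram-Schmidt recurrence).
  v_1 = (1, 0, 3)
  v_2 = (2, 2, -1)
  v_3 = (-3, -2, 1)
Orthogonal basis:
  u_1 = (1, 0, 3)
  u_2 = (21/10, 2, -7/10)
  u_3 = (-36/89, 42/89, 12/89)

Apply the Gram-Schmidt recurrence
  u_1 = v_1
  u_i = v_i − Σ_{j<i} ((v_i · u_j) / (u_j · u_j)) · u_j.

Step by step this gives:
  u_1 = (1, 0, 3)
  u_2 = (21/10, 2, -7/10)
  u_3 = (-36/89, 42/89, 12/89)

Orthogonality check:
  u_2 · u_1 = 0 (should be 0)
  u_3 · u_1 = 0 (should be 0)
  u_3 · u_2 = 0 (should be 0)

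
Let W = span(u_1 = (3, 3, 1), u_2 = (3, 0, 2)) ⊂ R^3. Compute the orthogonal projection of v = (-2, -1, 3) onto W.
proj_W(v) = (-2/7, -13/7, 3/7)

Set up U = [u_1 | ... | u_2] ∈ R^(3×2). The projector onto W = col(U) is P = U (U^T U)^(-1) U^T.
Compute U^T U =
  [19, 11]
  [11, 13],
and U^T v = (-6, 0).
Solve U^T U · c = U^T v for the coefficients: c = (-13/21, 11/21). The projection is proj_W(v) = U c.
Check: (v - proj_W(v)) · u_1 = 0  (should be 0).
Check: (v - proj_W(v)) · u_2 = 0  (should be 0).
Result: proj_W(v) = (-2/7, -13/7, 3/7).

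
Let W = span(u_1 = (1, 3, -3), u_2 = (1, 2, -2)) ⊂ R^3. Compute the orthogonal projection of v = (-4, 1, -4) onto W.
proj_W(v) = (-4, 5/2, -5/2)

Set up U = [u_1 | ... | u_2] ∈ R^(3×2). The projector onto W = col(U) is P = U (U^T U)^(-1) U^T.
Compute U^T U =
  [19, 13]
  [13, 9],
and U^T v = (11, 6).
Solve U^T U · c = U^T v for the coefficients: c = (21/2, -29/2). The projection is proj_W(v) = U c.
Check: (v - proj_W(v)) · u_1 = 0  (should be 0).
Check: (v - proj_W(v)) · u_2 = 0  (should be 0).
Result: proj_W(v) = (-4, 5/2, -5/2).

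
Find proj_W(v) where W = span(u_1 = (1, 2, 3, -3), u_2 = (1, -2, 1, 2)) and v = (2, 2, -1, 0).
proj_W(v) = (-39/194, 63/97, -15/194, -69/97)

Set up U = [u_1 | ... | u_2] ∈ R^(4×2). The projector onto W = col(U) is P = U (U^T U)^(-1) U^T.
Compute U^T U =
  [23, -6]
  [-6, 10],
and U^T v = (3, -3).
Solve U^T U · c = U^T v for the coefficients: c = (6/97, -51/194). The projection is proj_W(v) = U c.
Check: (v - proj_W(v)) · u_1 = 0  (should be 0).
Check: (v - proj_W(v)) · u_2 = 0  (should be 0).
Result: proj_W(v) = (-39/194, 63/97, -15/194, -69/97).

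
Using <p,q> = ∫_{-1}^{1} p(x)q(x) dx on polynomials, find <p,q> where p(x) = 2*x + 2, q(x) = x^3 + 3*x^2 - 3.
<p,q> = -36/5

Expand the product: p(x)·q(x) = 2*x^4 + 8*x^3 + 6*x^2 - 6*x - 6.
∫_{-1}^{1} of each monomial x^k gives [2/(k+1) if k even, 0 if k odd]. Integrating term-by-term (or equivalently evaluating the antiderivative F(x) = 2*x^5/5 + 2*x^4 + 2*x^3 - 3*x^2 - 6*x at the endpoints):
  F(1) − F(−1) = -23/5 − (13/5) = -36/5.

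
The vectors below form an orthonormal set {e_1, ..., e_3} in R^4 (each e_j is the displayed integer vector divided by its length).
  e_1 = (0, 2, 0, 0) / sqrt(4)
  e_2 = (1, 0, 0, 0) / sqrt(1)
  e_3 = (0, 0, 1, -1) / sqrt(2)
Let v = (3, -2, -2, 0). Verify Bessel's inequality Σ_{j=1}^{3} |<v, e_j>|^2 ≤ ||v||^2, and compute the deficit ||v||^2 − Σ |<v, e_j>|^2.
Σ |<v, e_j>|^2 = 15; ||v||^2 = 17; deficit = 2

Write each e_j = u_j / sqrt(<u_j, u_j>) where u_j is the displayed integer vector. Then <v, e_j> = <v, u_j> / sqrt(<u_j, u_j>), so |<v, e_j>|^2 = <v, u_j>^2 / <u_j, u_j>.
Coefficients: <v, e_1> = -4/sqrt(4), <v, e_2> = 3/sqrt(1), <v, e_3> = -2/sqrt(2).
Square and sum: Σ |<v, e_j>|^2 = 15.
Compute ||v||^2 = v·v = 17.
Deficit = 17 − 15 = 2 ≥ 0, confirming Bessel's inequality. (The deficit equals ||v − Σ <v,e_j> e_j||^2, the squared distance from v to span{e_j}.)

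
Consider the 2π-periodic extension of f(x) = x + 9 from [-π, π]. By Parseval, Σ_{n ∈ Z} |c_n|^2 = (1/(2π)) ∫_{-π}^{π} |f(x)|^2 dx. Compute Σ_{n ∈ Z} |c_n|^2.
Σ |c_n|^2 = π^2/3 + 81

Expand and integrate term by term over [-π, π]:
  ∫ (x)^2 dx = 1·(2π^3/3); ∫ 2·1·(9)·x dx = 0 (odd integrand); ∫ 9^2 dx = 81·2π.
So (1/(2π)) ∫_{-π}^{π} (x + 9)^2 dx = 1π^2/3 + 81 = π^2/3 + 81.
Parseval ⇒ Σ |c_n|^2 = π^2/3 + 81.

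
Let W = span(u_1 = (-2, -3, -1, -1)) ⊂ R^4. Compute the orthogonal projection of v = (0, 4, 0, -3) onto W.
proj_W(v) = (6/5, 9/5, 3/5, 3/5)

Set up U = [u_1 | ... | u_1] ∈ R^(4×1). The projector onto W = col(U) is P = U (U^T U)^(-1) U^T.
Compute U^T U =
  [15],
and U^T v = (-9).
Solve U^T U · c = U^T v for the coefficients: c = (-3/5). The projection is proj_W(v) = U c.
Check: (v - proj_W(v)) · u_1 = 0  (should be 0).
Result: proj_W(v) = (6/5, 9/5, 3/5, 3/5).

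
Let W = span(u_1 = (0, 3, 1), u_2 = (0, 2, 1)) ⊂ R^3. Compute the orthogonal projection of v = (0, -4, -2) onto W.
proj_W(v) = (0, -4, -2)

Set up U = [u_1 | ... | u_2] ∈ R^(3×2). The projector onto W = col(U) is P = U (U^T U)^(-1) U^T.
Compute U^T U =
  [10, 7]
  [7, 5],
and U^T v = (-14, -10).
Solve U^T U · c = U^T v for the coefficients: c = (0, -2). The projection is proj_W(v) = U c.
Check: (v - proj_W(v)) · u_1 = 0  (should be 0).
Check: (v - proj_W(v)) · u_2 = 0  (should be 0).
Result: proj_W(v) = (0, -4, -2).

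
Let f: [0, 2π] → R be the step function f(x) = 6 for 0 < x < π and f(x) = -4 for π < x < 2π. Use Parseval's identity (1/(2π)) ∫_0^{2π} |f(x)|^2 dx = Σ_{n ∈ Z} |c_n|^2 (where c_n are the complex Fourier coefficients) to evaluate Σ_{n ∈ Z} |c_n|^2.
Σ |c_n|^2 = 26

Parseval equates the L^2 energy of f (normalised by 1/(2π)) with the ℓ^2 sum of its Fourier coefficients: (1/(2π)) ∫_0^{2π} |f|^2 = Σ |c_n|^2.
Compute the left side: (1/(2π)) [∫_0^π 6^2 dx + ∫_π^{2π} (-4)^2 dx] = (1/(2π)) · (36π + 16π) = (36 + 16)/2 = 26.
So Σ_{n ∈ Z} |c_n|^2 = 26.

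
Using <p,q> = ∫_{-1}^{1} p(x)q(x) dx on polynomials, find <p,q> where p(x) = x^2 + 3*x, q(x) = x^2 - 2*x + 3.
<p,q> = -8/5

Expand the product: p(x)·q(x) = x^4 + x^3 - 3*x^2 + 9*x.
∫_{-1}^{1} of each monomial x^k gives [2/(k+1) if k even, 0 if k odd]. Integrating term-by-term (or equivalently evaluating the antiderivative F(x) = x^5/5 + x^4/4 - x^3 + 9*x^2/2 at the endpoints):
  F(1) − F(−1) = 79/20 − (111/20) = -8/5.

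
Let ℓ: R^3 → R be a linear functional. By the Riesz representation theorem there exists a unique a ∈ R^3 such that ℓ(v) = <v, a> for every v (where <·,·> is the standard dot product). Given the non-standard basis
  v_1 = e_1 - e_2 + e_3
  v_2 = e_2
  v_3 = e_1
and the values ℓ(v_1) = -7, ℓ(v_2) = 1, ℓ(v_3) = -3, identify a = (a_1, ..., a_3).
a = (-3, 1, -3)

Write a = (a_1, ..., a_3) in the standard basis. For each basis vector v_i, ℓ(v_i) = <v_i, a> is a linear equation in the a_j's. Collect the n equations into a matrix system V a = ℓ, where row i of V is v_i (expressed in the standard basis). Since V is invertible (lower-triangular with 1s on the diagonal, up to permutation), solve by back-substitution:
  V =
[[1, -1, 1],
 [0, 1, 0],
 [1, 0, 0]]
  V a = (-7, 1, -3)
Solving gives a = (-3, 1, -3).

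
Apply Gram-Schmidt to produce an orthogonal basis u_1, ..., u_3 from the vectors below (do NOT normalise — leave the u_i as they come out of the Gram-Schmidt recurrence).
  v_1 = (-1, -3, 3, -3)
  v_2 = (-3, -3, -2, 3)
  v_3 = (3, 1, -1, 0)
Orthogonal basis:
  u_1 = (-1, -3, 3, -3)
  u_2 = (-87/28, -93/28, -47/28, 75/28)
  u_3 = (1347/859, -989/859, -546/859, -6/859)

Apply the Gram-Schmidt recurrence
  u_1 = v_1
  u_i = v_i − Σ_{j<i} ((v_i · u_j) / (u_j · u_j)) · u_j.

Step by step this gives:
  u_1 = (-1, -3, 3, -3)
  u_2 = (-87/28, -93/28, -47/28, 75/28)
  u_3 = (1347/859, -989/859, -546/859, -6/859)

Orthogonality check:
  u_2 · u_1 = 0 (should be 0)
  u_3 · u_1 = 0 (should be 0)
  u_3 · u_2 = 0 (should be 0)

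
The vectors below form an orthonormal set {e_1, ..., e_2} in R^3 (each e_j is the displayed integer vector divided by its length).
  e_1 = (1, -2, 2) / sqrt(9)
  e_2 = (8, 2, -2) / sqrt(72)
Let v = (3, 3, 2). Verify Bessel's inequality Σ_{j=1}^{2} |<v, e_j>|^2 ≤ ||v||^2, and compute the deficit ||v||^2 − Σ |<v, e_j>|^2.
Σ |<v, e_j>|^2 = 19/2; ||v||^2 = 22; deficit = 25/2

Write each e_j = u_j / sqrt(<u_j, u_j>) where u_j is the displayed integer vector. Then <v, e_j> = <v, u_j> / sqrt(<u_j, u_j>), so |<v, e_j>|^2 = <v, u_j>^2 / <u_j, u_j>.
Coefficients: <v, e_1> = 1/sqrt(9), <v, e_2> = 26/sqrt(72).
Square and sum: Σ |<v, e_j>|^2 = 19/2.
Compute ||v||^2 = v·v = 22.
Deficit = 22 − 19/2 = 25/2 ≥ 0, confirming Bessel's inequality. (The deficit equals ||v − Σ <v,e_j> e_j||^2, the squared distance from v to span{e_j}.)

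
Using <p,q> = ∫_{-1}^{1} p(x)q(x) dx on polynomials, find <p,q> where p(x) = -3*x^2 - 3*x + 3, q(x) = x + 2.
<p,q> = 6

Expand the product: p(x)·q(x) = -3*x^3 - 9*x^2 - 3*x + 6.
∫_{-1}^{1} of each monomial x^k gives [2/(k+1) if k even, 0 if k odd]. Integrating term-by-term (or equivalently evaluating the antiderivative F(x) = -3*x^4/4 - 3*x^3 - 3*x^2/2 + 6*x at the endpoints):
  F(1) − F(−1) = 3/4 − (-21/4) = 6.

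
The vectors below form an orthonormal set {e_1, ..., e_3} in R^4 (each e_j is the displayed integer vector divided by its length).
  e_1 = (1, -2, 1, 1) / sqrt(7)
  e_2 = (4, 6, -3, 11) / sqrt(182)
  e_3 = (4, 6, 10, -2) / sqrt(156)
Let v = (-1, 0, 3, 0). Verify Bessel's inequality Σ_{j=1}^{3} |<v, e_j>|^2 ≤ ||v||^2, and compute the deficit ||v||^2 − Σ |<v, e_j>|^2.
Σ |<v, e_j>|^2 = 35/6; ||v||^2 = 10; deficit = 25/6

Write each e_j = u_j / sqrt(<u_j, u_j>) where u_j is the displayed integer vector. Then <v, e_j> = <v, u_j> / sqrt(<u_j, u_j>), so |<v, e_j>|^2 = <v, u_j>^2 / <u_j, u_j>.
Coefficients: <v, e_1> = 2/sqrt(7), <v, e_2> = -13/sqrt(182), <v, e_3> = 26/sqrt(156).
Square and sum: Σ |<v, e_j>|^2 = 35/6.
Compute ||v||^2 = v·v = 10.
Deficit = 10 − 35/6 = 25/6 ≥ 0, confirming Bessel's inequality. (The deficit equals ||v − Σ <v,e_j> e_j||^2, the squared distance from v to span{e_j}.)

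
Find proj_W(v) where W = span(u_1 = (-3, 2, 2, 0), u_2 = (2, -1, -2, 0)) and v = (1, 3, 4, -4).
proj_W(v) = (-5/3, 1/3, 8/3, 0)

Set up U = [u_1 | ... | u_2] ∈ R^(4×2). The projector onto W = col(U) is P = U (U^T U)^(-1) U^T.
Compute U^T U =
  [17, -12]
  [-12, 9],
and U^T v = (11, -9).
Solve U^T U · c = U^T v for the coefficients: c = (-1, -7/3). The projection is proj_W(v) = U c.
Check: (v - proj_W(v)) · u_1 = 0  (should be 0).
Check: (v - proj_W(v)) · u_2 = 0  (should be 0).
Result: proj_W(v) = (-5/3, 1/3, 8/3, 0).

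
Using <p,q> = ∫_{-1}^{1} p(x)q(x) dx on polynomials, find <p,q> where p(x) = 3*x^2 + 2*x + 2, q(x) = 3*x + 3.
<p,q> = 22

Expand the product: p(x)·q(x) = 9*x^3 + 15*x^2 + 12*x + 6.
∫_{-1}^{1} of each monomial x^k gives [2/(k+1) if k even, 0 if k odd]. Integrating term-by-term (or equivalently evaluating the antiderivative F(x) = 9*x^4/4 + 5*x^3 + 6*x^2 + 6*x at the endpoints):
  F(1) − F(−1) = 77/4 − (-11/4) = 22.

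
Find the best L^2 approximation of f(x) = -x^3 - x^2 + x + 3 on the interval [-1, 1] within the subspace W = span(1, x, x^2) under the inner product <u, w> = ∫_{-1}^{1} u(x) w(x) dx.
g(x) = -x^2 + 2*x/5 + 3

The best approximation g ∈ W is the orthogonal projection of f onto W. Writing g = a_0 + a_1 x + a_2 x^2, the coefficients solve the normal equations G · a = b where
  G_{ij} = <φ_i, φ_j> and b_i = <f, φ_i>, with φ_0 = 1, φ_1 = x, φ_2 = x^2.
G =
  [2, 0, 2/3]
  [0, 2/3, 0]
  [2/3, 0, 2/5],
b = (16/3, 4/15, 8/5).
Solving gives a_0 = 3, a_1 = 2/5, a_2 = -1, so
  g(x) = -x^2 + 2*x/5 + 3.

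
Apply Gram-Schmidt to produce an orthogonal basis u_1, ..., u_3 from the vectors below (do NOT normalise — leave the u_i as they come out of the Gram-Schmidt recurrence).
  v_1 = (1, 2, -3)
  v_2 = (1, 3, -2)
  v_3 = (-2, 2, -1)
Orthogonal basis:
  u_1 = (1, 2, -3)
  u_2 = (1/14, 8/7, 11/14)
  u_3 = (-65/27, 13/27, -13/27)

Apply the Gram-Schmidt recurrence
  u_1 = v_1
  u_i = v_i − Σ_{j<i} ((v_i · u_j) / (u_j · u_j)) · u_j.

Step by step this gives:
  u_1 = (1, 2, -3)
  u_2 = (1/14, 8/7, 11/14)
  u_3 = (-65/27, 13/27, -13/27)

Orthogonality check:
  u_2 · u_1 = 0 (should be 0)
  u_3 · u_1 = 0 (should be 0)
  u_3 · u_2 = 0 (should be 0)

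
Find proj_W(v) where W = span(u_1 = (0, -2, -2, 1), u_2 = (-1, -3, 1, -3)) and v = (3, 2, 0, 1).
proj_W(v) = (105/179, 411/179, -9/179, 267/179)

Set up U = [u_1 | ... | u_2] ∈ R^(4×2). The projector onto W = col(U) is P = U (U^T U)^(-1) U^T.
Compute U^T U =
  [9, 1]
  [1, 20],
and U^T v = (-3, -12).
Solve U^T U · c = U^T v for the coefficients: c = (-48/179, -105/179). The projection is proj_W(v) = U c.
Check: (v - proj_W(v)) · u_1 = 0  (should be 0).
Check: (v - proj_W(v)) · u_2 = 0  (should be 0).
Result: proj_W(v) = (105/179, 411/179, -9/179, 267/179).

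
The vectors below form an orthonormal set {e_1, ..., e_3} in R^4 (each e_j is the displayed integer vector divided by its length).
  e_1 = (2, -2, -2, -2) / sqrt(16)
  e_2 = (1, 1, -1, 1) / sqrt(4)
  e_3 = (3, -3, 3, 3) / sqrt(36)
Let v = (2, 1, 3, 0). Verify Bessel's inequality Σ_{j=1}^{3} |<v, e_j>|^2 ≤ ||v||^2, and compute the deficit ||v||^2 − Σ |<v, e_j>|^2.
Σ |<v, e_j>|^2 = 5; ||v||^2 = 14; deficit = 9

Write each e_j = u_j / sqrt(<u_j, u_j>) where u_j is the displayed integer vector. Then <v, e_j> = <v, u_j> / sqrt(<u_j, u_j>), so |<v, e_j>|^2 = <v, u_j>^2 / <u_j, u_j>.
Coefficients: <v, e_1> = -4/sqrt(16), <v, e_2> = 0/sqrt(4), <v, e_3> = 12/sqrt(36).
Square and sum: Σ |<v, e_j>|^2 = 5.
Compute ||v||^2 = v·v = 14.
Deficit = 14 − 5 = 9 ≥ 0, confirming Bessel's inequality. (The deficit equals ||v − Σ <v,e_j> e_j||^2, the squared distance from v to span{e_j}.)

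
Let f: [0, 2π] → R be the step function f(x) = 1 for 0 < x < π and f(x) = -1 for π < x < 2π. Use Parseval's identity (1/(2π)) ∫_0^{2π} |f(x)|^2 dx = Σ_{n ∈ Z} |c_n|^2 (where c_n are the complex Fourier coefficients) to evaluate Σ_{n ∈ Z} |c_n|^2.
Σ |c_n|^2 = 1

Parseval equates the L^2 energy of f (normalised by 1/(2π)) with the ℓ^2 sum of its Fourier coefficients: (1/(2π)) ∫_0^{2π} |f|^2 = Σ |c_n|^2.
Compute the left side: (1/(2π)) [∫_0^π 1^2 dx + ∫_π^{2π} (-1)^2 dx] = (1/(2π)) · (1π + 1π) = (1 + 1)/2 = 1.
So Σ_{n ∈ Z} |c_n|^2 = 1.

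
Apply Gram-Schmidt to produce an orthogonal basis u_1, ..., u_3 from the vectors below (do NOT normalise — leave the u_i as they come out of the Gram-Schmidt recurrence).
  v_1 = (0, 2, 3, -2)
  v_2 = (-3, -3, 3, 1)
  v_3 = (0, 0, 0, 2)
Orthogonal basis:
  u_1 = (0, 2, 3, -2)
  u_2 = (-3, -53/17, 48/17, 19/17)
  u_3 = (6/25, 18/25, 12/25, 36/25)

Apply the Gram-Schmidt recurrence
  u_1 = v_1
  u_i = v_i − Σ_{j<i} ((v_i · u_j) / (u_j · u_j)) · u_j.

Step by step this gives:
  u_1 = (0, 2, 3, -2)
  u_2 = (-3, -53/17, 48/17, 19/17)
  u_3 = (6/25, 18/25, 12/25, 36/25)

Orthogonality check:
  u_2 · u_1 = 0 (should be 0)
  u_3 · u_1 = 0 (should be 0)
  u_3 · u_2 = 0 (should be 0)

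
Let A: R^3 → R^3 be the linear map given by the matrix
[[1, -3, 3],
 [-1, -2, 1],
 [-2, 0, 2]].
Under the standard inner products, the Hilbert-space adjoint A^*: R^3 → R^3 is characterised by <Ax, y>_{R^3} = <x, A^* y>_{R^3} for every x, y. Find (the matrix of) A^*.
A^* = A^T =
[[1, -1, -2],
 [-3, -2, 0],
 [3, 1, 2]]

For real matrices with standard dot products, the defining identity <Ax, y> = <x, A^* y> gives (Ax)^T y = x^T (A^*) y, i.e. x^T A^T y = x^T (A^*) y. Since this holds for all x, y, we must have A^* = A^T. Therefore
A^* =
[[1, -1, -2],
 [-3, -2, 0],
 [3, 1, 2]].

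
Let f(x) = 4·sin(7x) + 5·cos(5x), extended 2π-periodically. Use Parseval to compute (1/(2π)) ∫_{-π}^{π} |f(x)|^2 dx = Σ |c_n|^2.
Σ |c_n|^2 = 41/2

Expand |f|^2 and use orthogonality of {sin(nx), cos(mx)} on [-π, π]:
  ∫_{-π}^{π} sin(nx)^2 dx = π, ∫ cos(mx)^2 dx = π, and cross terms integrate to 0.
So ∫_{-π}^{π} f(x)^2 dx = 4^2 · π + 5^2 · π = (16 + 25)π.
Divide by 2π: (16 + 25)/2 = 41/2.
By Parseval, this equals Σ |c_n|^2.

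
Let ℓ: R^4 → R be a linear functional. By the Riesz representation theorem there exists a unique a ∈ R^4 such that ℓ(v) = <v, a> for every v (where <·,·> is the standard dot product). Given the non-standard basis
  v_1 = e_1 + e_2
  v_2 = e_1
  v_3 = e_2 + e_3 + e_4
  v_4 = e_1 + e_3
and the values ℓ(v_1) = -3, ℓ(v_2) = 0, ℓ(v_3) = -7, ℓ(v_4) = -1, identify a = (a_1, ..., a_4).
a = (0, -3, -1, -3)

Write a = (a_1, ..., a_4) in the standard basis. For each basis vector v_i, ℓ(v_i) = <v_i, a> is a linear equation in the a_j's. Collect the n equations into a matrix system V a = ℓ, where row i of V is v_i (expressed in the standard basis). Since V is invertible (lower-triangular with 1s on the diagonal, up to permutation), solve by back-substitution:
  V =
[[1, 1, 0, 0],
 [1, 0, 0, 0],
 [0, 1, 1, 1],
 [1, 0, 1, 0]]
  V a = (-3, 0, -7, -1)
Solving gives a = (0, -3, -1, -3).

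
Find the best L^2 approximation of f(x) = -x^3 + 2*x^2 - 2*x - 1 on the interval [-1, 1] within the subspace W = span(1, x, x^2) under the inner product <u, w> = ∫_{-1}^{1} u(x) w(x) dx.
g(x) = 2*x^2 - 13*x/5 - 1

The best approximation g ∈ W is the orthogonal projection of f onto W. Writing g = a_0 + a_1 x + a_2 x^2, the coefficients solve the normal equations G · a = b where
  G_{ij} = <φ_i, φ_j> and b_i = <f, φ_i>, with φ_0 = 1, φ_1 = x, φ_2 = x^2.
G =
  [2, 0, 2/3]
  [0, 2/3, 0]
  [2/3, 0, 2/5],
b = (-2/3, -26/15, 2/15).
Solving gives a_0 = -1, a_1 = -13/5, a_2 = 2, so
  g(x) = 2*x^2 - 13*x/5 - 1.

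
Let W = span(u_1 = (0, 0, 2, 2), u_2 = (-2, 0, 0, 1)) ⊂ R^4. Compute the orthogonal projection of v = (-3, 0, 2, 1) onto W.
proj_W(v) = (-22/9, 0, 8/9, 19/9)

Set up U = [u_1 | ... | u_2] ∈ R^(4×2). The projector onto W = col(U) is P = U (U^T U)^(-1) U^T.
Compute U^T U =
  [8, 2]
  [2, 5],
and U^T v = (6, 7).
Solve U^T U · c = U^T v for the coefficients: c = (4/9, 11/9). The projection is proj_W(v) = U c.
Check: (v - proj_W(v)) · u_1 = 0  (should be 0).
Check: (v - proj_W(v)) · u_2 = 0  (should be 0).
Result: proj_W(v) = (-22/9, 0, 8/9, 19/9).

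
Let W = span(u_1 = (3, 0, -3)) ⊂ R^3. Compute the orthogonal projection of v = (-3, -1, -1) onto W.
proj_W(v) = (-1, 0, 1)

Set up U = [u_1 | ... | u_1] ∈ R^(3×1). The projector onto W = col(U) is P = U (U^T U)^(-1) U^T.
Compute U^T U =
  [18],
and U^T v = (-6).
Solve U^T U · c = U^T v for the coefficients: c = (-1/3). The projection is proj_W(v) = U c.
Check: (v - proj_W(v)) · u_1 = 0  (should be 0).
Result: proj_W(v) = (-1, 0, 1).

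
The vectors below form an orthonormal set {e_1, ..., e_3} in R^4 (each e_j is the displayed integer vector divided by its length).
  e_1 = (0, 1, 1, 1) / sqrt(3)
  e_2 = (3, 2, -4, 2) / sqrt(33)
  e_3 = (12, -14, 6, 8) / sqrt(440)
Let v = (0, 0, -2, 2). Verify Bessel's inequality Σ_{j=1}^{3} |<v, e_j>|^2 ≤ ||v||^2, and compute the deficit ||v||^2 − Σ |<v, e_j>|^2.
Σ |<v, e_j>|^2 = 22/5; ||v||^2 = 8; deficit = 18/5

Write each e_j = u_j / sqrt(<u_j, u_j>) where u_j is the displayed integer vector. Then <v, e_j> = <v, u_j> / sqrt(<u_j, u_j>), so |<v, e_j>|^2 = <v, u_j>^2 / <u_j, u_j>.
Coefficients: <v, e_1> = 0/sqrt(3), <v, e_2> = 12/sqrt(33), <v, e_3> = 4/sqrt(440).
Square and sum: Σ |<v, e_j>|^2 = 22/5.
Compute ||v||^2 = v·v = 8.
Deficit = 8 − 22/5 = 18/5 ≥ 0, confirming Bessel's inequality. (The deficit equals ||v − Σ <v,e_j> e_j||^2, the squared distance from v to span{e_j}.)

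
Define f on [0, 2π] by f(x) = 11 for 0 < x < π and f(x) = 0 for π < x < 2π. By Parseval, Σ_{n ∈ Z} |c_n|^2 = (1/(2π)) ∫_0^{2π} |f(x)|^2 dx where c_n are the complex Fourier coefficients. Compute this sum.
Σ |c_n|^2 = 121/2

Parseval equates the L^2 energy of f (normalised by 1/(2π)) with the ℓ^2 sum of its Fourier coefficients: (1/(2π)) ∫_0^{2π} |f|^2 = Σ |c_n|^2.
Compute the left side: (1/(2π)) [∫_0^π 11^2 dx + ∫_π^{2π} 0^2 dx] = (1/(2π)) · (121π + 0π) = (121 + 0)/2 = 121/2.
So Σ_{n ∈ Z} |c_n|^2 = 121/2.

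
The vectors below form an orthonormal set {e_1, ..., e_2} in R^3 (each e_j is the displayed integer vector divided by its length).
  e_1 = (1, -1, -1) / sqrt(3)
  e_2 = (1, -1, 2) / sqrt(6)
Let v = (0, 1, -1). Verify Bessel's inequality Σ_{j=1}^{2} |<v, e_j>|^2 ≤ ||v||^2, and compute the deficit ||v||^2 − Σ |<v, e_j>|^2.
Σ |<v, e_j>|^2 = 3/2; ||v||^2 = 2; deficit = 1/2

Write each e_j = u_j / sqrt(<u_j, u_j>) where u_j is the displayed integer vector. Then <v, e_j> = <v, u_j> / sqrt(<u_j, u_j>), so |<v, e_j>|^2 = <v, u_j>^2 / <u_j, u_j>.
Coefficients: <v, e_1> = 0/sqrt(3), <v, e_2> = -3/sqrt(6).
Square and sum: Σ |<v, e_j>|^2 = 3/2.
Compute ||v||^2 = v·v = 2.
Deficit = 2 − 3/2 = 1/2 ≥ 0, confirming Bessel's inequality. (The deficit equals ||v − Σ <v,e_j> e_j||^2, the squared distance from v to span{e_j}.)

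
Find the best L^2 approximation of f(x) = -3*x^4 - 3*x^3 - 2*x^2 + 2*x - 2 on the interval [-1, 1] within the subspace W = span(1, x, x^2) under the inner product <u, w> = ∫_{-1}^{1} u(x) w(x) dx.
g(x) = -32*x^2/7 + x/5 - 61/35

The best approximation g ∈ W is the orthogonal projection of f onto W. Writing g = a_0 + a_1 x + a_2 x^2, the coefficients solve the normal equations G · a = b where
  G_{ij} = <φ_i, φ_j> and b_i = <f, φ_i>, with φ_0 = 1, φ_1 = x, φ_2 = x^2.
G =
  [2, 0, 2/3]
  [0, 2/3, 0]
  [2/3, 0, 2/5],
b = (-98/15, 2/15, -314/105).
Solving gives a_0 = -61/35, a_1 = 1/5, a_2 = -32/7, so
  g(x) = -32*x^2/7 + x/5 - 61/35.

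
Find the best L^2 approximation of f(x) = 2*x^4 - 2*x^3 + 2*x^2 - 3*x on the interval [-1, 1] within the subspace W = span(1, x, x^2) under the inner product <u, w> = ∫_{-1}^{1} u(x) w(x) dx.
g(x) = 26*x^2/7 - 21*x/5 - 6/35

The best approximation g ∈ W is the orthogonal projection of f onto W. Writing g = a_0 + a_1 x + a_2 x^2, the coefficients solve the normal equations G · a = b where
  G_{ij} = <φ_i, φ_j> and b_i = <f, φ_i>, with φ_0 = 1, φ_1 = x, φ_2 = x^2.
G =
  [2, 0, 2/3]
  [0, 2/3, 0]
  [2/3, 0, 2/5],
b = (32/15, -14/5, 48/35).
Solving gives a_0 = -6/35, a_1 = -21/5, a_2 = 26/7, so
  g(x) = 26*x^2/7 - 21*x/5 - 6/35.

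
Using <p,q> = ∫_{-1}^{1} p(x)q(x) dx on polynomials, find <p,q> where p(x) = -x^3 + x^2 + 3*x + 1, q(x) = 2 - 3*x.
<p,q> = 8/15

Expand the product: p(x)·q(x) = 3*x^4 - 5*x^3 - 7*x^2 + 3*x + 2.
∫_{-1}^{1} of each monomial x^k gives [2/(k+1) if k even, 0 if k odd]. Integrating term-by-term (or equivalently evaluating the antiderivative F(x) = 3*x^5/5 - 5*x^4/4 - 7*x^3/3 + 3*x^2/2 + 2*x at the endpoints):
  F(1) − F(−1) = 31/60 − (-1/60) = 8/15.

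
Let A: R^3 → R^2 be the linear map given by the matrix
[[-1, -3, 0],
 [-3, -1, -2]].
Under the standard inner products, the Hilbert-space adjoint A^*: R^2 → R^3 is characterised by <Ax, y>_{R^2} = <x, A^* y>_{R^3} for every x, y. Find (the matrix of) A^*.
A^* = A^T =
[[-1, -3],
 [-3, -1],
 [0, -2]]

For real matrices with standard dot products, the defining identity <Ax, y> = <x, A^* y> gives (Ax)^T y = x^T (A^*) y, i.e. x^T A^T y = x^T (A^*) y. Since this holds for all x, y, we must have A^* = A^T. Therefore
A^* =
[[-1, -3],
 [-3, -1],
 [0, -2]].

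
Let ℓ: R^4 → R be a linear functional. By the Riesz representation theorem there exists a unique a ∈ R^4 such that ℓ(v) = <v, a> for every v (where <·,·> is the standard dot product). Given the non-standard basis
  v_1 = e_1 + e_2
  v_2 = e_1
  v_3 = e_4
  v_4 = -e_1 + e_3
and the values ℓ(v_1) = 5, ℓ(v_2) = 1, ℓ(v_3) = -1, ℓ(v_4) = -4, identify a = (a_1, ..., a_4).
a = (1, 4, -3, -1)

Write a = (a_1, ..., a_4) in the standard basis. For each basis vector v_i, ℓ(v_i) = <v_i, a> is a linear equation in the a_j's. Collect the n equations into a matrix system V a = ℓ, where row i of V is v_i (expressed in the standard basis). Since V is invertible (lower-triangular with 1s on the diagonal, up to permutation), solve by back-substitution:
  V =
[[1, 1, 0, 0],
 [1, 0, 0, 0],
 [0, 0, 0, 1],
 [-1, 0, 1, 0]]
  V a = (5, 1, -1, -4)
Solving gives a = (1, 4, -3, -1).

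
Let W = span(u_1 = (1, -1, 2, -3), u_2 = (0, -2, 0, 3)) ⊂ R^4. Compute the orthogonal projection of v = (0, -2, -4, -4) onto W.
proj_W(v) = (11/73, 67/73, 22/73, -150/73)

Set up U = [u_1 | ... | u_2] ∈ R^(4×2). The projector onto W = col(U) is P = U (U^T U)^(-1) U^T.
Compute U^T U =
  [15, -7]
  [-7, 13],
and U^T v = (6, -8).
Solve U^T U · c = U^T v for the coefficients: c = (11/73, -39/73). The projection is proj_W(v) = U c.
Check: (v - proj_W(v)) · u_1 = 0  (should be 0).
Check: (v - proj_W(v)) · u_2 = 0  (should be 0).
Result: proj_W(v) = (11/73, 67/73, 22/73, -150/73).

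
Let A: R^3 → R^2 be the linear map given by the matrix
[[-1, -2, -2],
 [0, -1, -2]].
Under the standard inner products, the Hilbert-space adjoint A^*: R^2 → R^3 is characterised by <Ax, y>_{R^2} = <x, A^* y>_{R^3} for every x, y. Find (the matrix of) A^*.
A^* = A^T =
[[-1, 0],
 [-2, -1],
 [-2, -2]]

For real matrices with standard dot products, the defining identity <Ax, y> = <x, A^* y> gives (Ax)^T y = x^T (A^*) y, i.e. x^T A^T y = x^T (A^*) y. Since this holds for all x, y, we must have A^* = A^T. Therefore
A^* =
[[-1, 0],
 [-2, -1],
 [-2, -2]].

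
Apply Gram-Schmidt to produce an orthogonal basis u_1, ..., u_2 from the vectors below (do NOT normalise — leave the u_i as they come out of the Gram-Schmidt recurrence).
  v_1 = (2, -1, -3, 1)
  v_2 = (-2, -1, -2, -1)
Orthogonal basis:
  u_1 = (2, -1, -3, 1)
  u_2 = (-34/15, -13/15, -8/5, -17/15)

Apply the Gram-Schmidt recurrence
  u_1 = v_1
  u_i = v_i − Σ_{j<i} ((v_i · u_j) / (u_j · u_j)) · u_j.

Step by step this gives:
  u_1 = (2, -1, -3, 1)
  u_2 = (-34/15, -13/15, -8/5, -17/15)

Orthogonality check:
  u_2 · u_1 = 0 (should be 0)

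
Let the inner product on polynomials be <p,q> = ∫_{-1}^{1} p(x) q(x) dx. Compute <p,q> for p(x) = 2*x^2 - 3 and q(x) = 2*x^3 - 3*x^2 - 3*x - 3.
<p,q> = 88/5

Expand the product: p(x)·q(x) = 4*x^5 - 6*x^4 - 12*x^3 + 3*x^2 + 9*x + 9.
∫_{-1}^{1} of each monomial x^k gives [2/(k+1) if k even, 0 if k odd]. Integrating term-by-term (or equivalently evaluating the antiderivative F(x) = 2*x^6/3 - 6*x^5/5 - 3*x^4 + x^3 + 9*x^2/2 + 9*x at the endpoints):
  F(1) − F(−1) = 329/30 − (-199/30) = 88/5.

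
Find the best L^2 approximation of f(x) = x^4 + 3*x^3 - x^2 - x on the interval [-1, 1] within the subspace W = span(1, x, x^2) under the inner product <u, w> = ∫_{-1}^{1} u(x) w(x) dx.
g(x) = -x^2/7 + 4*x/5 - 3/35

The best approximation g ∈ W is the orthogonal projection of f onto W. Writing g = a_0 + a_1 x + a_2 x^2, the coefficients solve the normal equations G · a = b where
  G_{ij} = <φ_i, φ_j> and b_i = <f, φ_i>, with φ_0 = 1, φ_1 = x, φ_2 = x^2.
G =
  [2, 0, 2/3]
  [0, 2/3, 0]
  [2/3, 0, 2/5],
b = (-4/15, 8/15, -4/35).
Solving gives a_0 = -3/35, a_1 = 4/5, a_2 = -1/7, so
  g(x) = -x^2/7 + 4*x/5 - 3/35.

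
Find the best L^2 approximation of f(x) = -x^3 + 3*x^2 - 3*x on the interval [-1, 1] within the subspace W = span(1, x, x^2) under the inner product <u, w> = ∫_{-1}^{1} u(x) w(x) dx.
g(x) = 3*x^2 - 18*x/5

The best approximation g ∈ W is the orthogonal projection of f onto W. Writing g = a_0 + a_1 x + a_2 x^2, the coefficients solve the normal equations G · a = b where
  G_{ij} = <φ_i, φ_j> and b_i = <f, φ_i>, with φ_0 = 1, φ_1 = x, φ_2 = x^2.
G =
  [2, 0, 2/3]
  [0, 2/3, 0]
  [2/3, 0, 2/5],
b = (2, -12/5, 6/5).
Solving gives a_0 = 0, a_1 = -18/5, a_2 = 3, so
  g(x) = 3*x^2 - 18*x/5.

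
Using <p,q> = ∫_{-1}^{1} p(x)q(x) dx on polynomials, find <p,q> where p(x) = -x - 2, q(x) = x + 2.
<p,q> = -26/3

Expand the product: p(x)·q(x) = -x^2 - 4*x - 4.
∫_{-1}^{1} of each monomial x^k gives [2/(k+1) if k even, 0 if k odd]. Integrating term-by-term (or equivalently evaluating the antiderivative F(x) = -x^3/3 - 2*x^2 - 4*x at the endpoints):
  F(1) − F(−1) = -19/3 − (7/3) = -26/3.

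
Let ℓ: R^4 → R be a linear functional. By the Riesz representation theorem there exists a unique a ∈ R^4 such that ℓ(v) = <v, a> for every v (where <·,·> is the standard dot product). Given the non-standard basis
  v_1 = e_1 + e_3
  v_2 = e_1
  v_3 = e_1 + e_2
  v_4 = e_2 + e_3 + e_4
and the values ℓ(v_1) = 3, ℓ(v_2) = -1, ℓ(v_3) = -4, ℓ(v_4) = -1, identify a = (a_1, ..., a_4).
a = (-1, -3, 4, -2)

Write a = (a_1, ..., a_4) in the standard basis. For each basis vector v_i, ℓ(v_i) = <v_i, a> is a linear equation in the a_j's. Collect the n equations into a matrix system V a = ℓ, where row i of V is v_i (expressed in the standard basis). Since V is invertible (lower-triangular with 1s on the diagonal, up to permutation), solve by back-substitution:
  V =
[[1, 0, 1, 0],
 [1, 0, 0, 0],
 [1, 1, 0, 0],
 [0, 1, 1, 1]]
  V a = (3, -1, -4, -1)
Solving gives a = (-1, -3, 4, -2).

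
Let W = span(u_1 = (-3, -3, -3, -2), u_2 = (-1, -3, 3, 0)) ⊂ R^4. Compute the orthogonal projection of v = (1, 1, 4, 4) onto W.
proj_W(v) = (307/145, 144/145, 633/145, 259/145)

Set up U = [u_1 | ... | u_2] ∈ R^(4×2). The projector onto W = col(U) is P = U (U^T U)^(-1) U^T.
Compute U^T U =
  [31, 3]
  [3, 19],
and U^T v = (-26, 8).
Solve U^T U · c = U^T v for the coefficients: c = (-259/290, 163/290). The projection is proj_W(v) = U c.
Check: (v - proj_W(v)) · u_1 = 0  (should be 0).
Check: (v - proj_W(v)) · u_2 = 0  (should be 0).
Result: proj_W(v) = (307/145, 144/145, 633/145, 259/145).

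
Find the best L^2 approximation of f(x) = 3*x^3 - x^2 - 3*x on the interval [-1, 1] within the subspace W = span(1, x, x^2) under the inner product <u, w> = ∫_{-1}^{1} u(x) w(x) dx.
g(x) = -x^2 - 6*x/5

The best approximation g ∈ W is the orthogonal projection of f onto W. Writing g = a_0 + a_1 x + a_2 x^2, the coefficients solve the normal equations G · a = b where
  G_{ij} = <φ_i, φ_j> and b_i = <f, φ_i>, with φ_0 = 1, φ_1 = x, φ_2 = x^2.
G =
  [2, 0, 2/3]
  [0, 2/3, 0]
  [2/3, 0, 2/5],
b = (-2/3, -4/5, -2/5).
Solving gives a_0 = 0, a_1 = -6/5, a_2 = -1, so
  g(x) = -x^2 - 6*x/5.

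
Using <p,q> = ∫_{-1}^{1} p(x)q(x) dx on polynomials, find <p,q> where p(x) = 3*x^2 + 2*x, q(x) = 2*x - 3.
<p,q> = -10/3

Expand the product: p(x)·q(x) = 6*x^3 - 5*x^2 - 6*x.
∫_{-1}^{1} of each monomial x^k gives [2/(k+1) if k even, 0 if k odd]. Integrating term-by-term (or equivalently evaluating the antiderivative F(x) = 3*x^4/2 - 5*x^3/3 - 3*x^2 at the endpoints):
  F(1) − F(−1) = -19/6 − (1/6) = -10/3.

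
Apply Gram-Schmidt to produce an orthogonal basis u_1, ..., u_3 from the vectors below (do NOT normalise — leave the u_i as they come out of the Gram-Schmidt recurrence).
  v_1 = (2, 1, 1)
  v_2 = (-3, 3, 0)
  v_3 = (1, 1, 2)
Orthogonal basis:
  u_1 = (2, 1, 1)
  u_2 = (-2, 7/2, 1/2)
  u_3 = (-4/11, -4/11, 12/11)

Apply the Gram-Schmidt recurrence
  u_1 = v_1
  u_i = v_i − Σ_{j<i} ((v_i · u_j) / (u_j · u_j)) · u_j.

Step by step this gives:
  u_1 = (2, 1, 1)
  u_2 = (-2, 7/2, 1/2)
  u_3 = (-4/11, -4/11, 12/11)

Orthogonality check:
  u_2 · u_1 = 0 (should be 0)
  u_3 · u_1 = 0 (should be 0)
  u_3 · u_2 = 0 (should be 0)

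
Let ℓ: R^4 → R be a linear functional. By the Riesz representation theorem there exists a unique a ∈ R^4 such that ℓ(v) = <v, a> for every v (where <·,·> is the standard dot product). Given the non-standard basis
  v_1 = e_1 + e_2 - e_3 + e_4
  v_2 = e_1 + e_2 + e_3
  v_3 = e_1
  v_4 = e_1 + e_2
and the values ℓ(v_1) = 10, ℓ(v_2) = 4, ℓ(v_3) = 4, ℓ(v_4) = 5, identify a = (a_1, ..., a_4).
a = (4, 1, -1, 4)

Write a = (a_1, ..., a_4) in the standard basis. For each basis vector v_i, ℓ(v_i) = <v_i, a> is a linear equation in the a_j's. Collect the n equations into a matrix system V a = ℓ, where row i of V is v_i (expressed in the standard basis). Since V is invertible (lower-triangular with 1s on the diagonal, up to permutation), solve by back-substitution:
  V =
[[1, 1, -1, 1],
 [1, 1, 1, 0],
 [1, 0, 0, 0],
 [1, 1, 0, 0]]
  V a = (10, 4, 4, 5)
Solving gives a = (4, 1, -1, 4).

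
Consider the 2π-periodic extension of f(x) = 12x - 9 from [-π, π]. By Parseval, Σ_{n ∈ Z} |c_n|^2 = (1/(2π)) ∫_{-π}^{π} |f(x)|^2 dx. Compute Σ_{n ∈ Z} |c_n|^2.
Σ |c_n|^2 = 48π^2 + 81

Expand and integrate term by term over [-π, π]:
  ∫ (12x)^2 dx = 144·(2π^3/3); ∫ 2·12·(-9)·x dx = 0 (odd integrand); ∫ (-9)^2 dx = 81·2π.
So (1/(2π)) ∫_{-π}^{π} (12x - 9)^2 dx = 144π^2/3 + 81 = 48π^2 + 81.
Parseval ⇒ Σ |c_n|^2 = 48π^2 + 81.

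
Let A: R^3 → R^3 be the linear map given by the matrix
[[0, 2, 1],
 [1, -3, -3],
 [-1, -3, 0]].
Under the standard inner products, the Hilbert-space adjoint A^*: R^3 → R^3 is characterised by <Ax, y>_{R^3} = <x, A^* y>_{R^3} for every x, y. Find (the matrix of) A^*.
A^* = A^T =
[[0, 1, -1],
 [2, -3, -3],
 [1, -3, 0]]

For real matrices with standard dot products, the defining identity <Ax, y> = <x, A^* y> gives (Ax)^T y = x^T (A^*) y, i.e. x^T A^T y = x^T (A^*) y. Since this holds for all x, y, we must have A^* = A^T. Therefore
A^* =
[[0, 1, -1],
 [2, -3, -3],
 [1, -3, 0]].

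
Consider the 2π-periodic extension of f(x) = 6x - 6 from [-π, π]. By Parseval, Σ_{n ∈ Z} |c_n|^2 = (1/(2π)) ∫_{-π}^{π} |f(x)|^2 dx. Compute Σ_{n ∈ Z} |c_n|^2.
Σ |c_n|^2 = 12π^2 + 36

Expand and integrate term by term over [-π, π]:
  ∫ (6x)^2 dx = 36·(2π^3/3); ∫ 2·6·(-6)·x dx = 0 (odd integrand); ∫ (-6)^2 dx = 36·2π.
So (1/(2π)) ∫_{-π}^{π} (6x - 6)^2 dx = 36π^2/3 + 36 = 12π^2 + 36.
Parseval ⇒ Σ |c_n|^2 = 12π^2 + 36.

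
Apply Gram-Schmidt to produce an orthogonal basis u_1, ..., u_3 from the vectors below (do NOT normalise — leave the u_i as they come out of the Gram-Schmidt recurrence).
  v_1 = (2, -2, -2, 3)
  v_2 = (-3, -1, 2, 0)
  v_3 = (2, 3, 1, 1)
Orthogonal basis:
  u_1 = (2, -2, -2, 3)
  u_2 = (-47/21, -37/21, 26/21, 8/7)
  u_3 = (27/46, 79/46, 40/23, 44/23)

Apply the Gram-Schmidt recurrence
  u_1 = v_1
  u_i = v_i − Σ_{j<i} ((v_i · u_j) / (u_j · u_j)) · u_j.

Step by step this gives:
  u_1 = (2, -2, -2, 3)
  u_2 = (-47/21, -37/21, 26/21, 8/7)
  u_3 = (27/46, 79/46, 40/23, 44/23)

Orthogonality check:
  u_2 · u_1 = 0 (should be 0)
  u_3 · u_1 = 0 (should be 0)
  u_3 · u_2 = 0 (should be 0)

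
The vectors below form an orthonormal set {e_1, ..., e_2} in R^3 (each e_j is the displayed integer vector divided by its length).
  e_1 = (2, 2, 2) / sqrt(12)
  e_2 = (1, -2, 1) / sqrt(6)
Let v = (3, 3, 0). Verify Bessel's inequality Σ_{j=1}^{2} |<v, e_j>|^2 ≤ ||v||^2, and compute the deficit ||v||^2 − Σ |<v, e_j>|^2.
Σ |<v, e_j>|^2 = 27/2; ||v||^2 = 18; deficit = 9/2

Write each e_j = u_j / sqrt(<u_j, u_j>) where u_j is the displayed integer vector. Then <v, e_j> = <v, u_j> / sqrt(<u_j, u_j>), so |<v, e_j>|^2 = <v, u_j>^2 / <u_j, u_j>.
Coefficients: <v, e_1> = 12/sqrt(12), <v, e_2> = -3/sqrt(6).
Square and sum: Σ |<v, e_j>|^2 = 27/2.
Compute ||v||^2 = v·v = 18.
Deficit = 18 − 27/2 = 9/2 ≥ 0, confirming Bessel's inequality. (The deficit equals ||v − Σ <v,e_j> e_j||^2, the squared distance from v to span{e_j}.)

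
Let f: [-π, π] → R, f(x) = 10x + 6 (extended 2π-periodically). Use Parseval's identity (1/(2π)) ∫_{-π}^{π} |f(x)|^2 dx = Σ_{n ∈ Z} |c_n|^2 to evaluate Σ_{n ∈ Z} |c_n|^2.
Σ |c_n|^2 = 100π^2/3 + 36

Expand and integrate term by term over [-π, π]:
  ∫ (10x)^2 dx = 100·(2π^3/3); ∫ 2·10·(6)·x dx = 0 (odd integrand); ∫ 6^2 dx = 36·2π.
So (1/(2π)) ∫_{-π}^{π} (10x + 6)^2 dx = 100π^2/3 + 36 = 100π^2/3 + 36.
Parseval ⇒ Σ |c_n|^2 = 100π^2/3 + 36.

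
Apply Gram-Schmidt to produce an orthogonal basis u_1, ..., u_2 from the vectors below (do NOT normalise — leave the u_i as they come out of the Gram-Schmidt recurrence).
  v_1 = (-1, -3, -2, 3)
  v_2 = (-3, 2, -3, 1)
Orthogonal basis:
  u_1 = (-1, -3, -2, 3)
  u_2 = (-63/23, 64/23, -57/23, 5/23)

Apply the Gram-Schmidt recurrence
  u_1 = v_1
  u_i = v_i − Σ_{j<i} ((v_i · u_j) / (u_j · u_j)) · u_j.

Step by step this gives:
  u_1 = (-1, -3, -2, 3)
  u_2 = (-63/23, 64/23, -57/23, 5/23)

Orthogonality check:
  u_2 · u_1 = 0 (should be 0)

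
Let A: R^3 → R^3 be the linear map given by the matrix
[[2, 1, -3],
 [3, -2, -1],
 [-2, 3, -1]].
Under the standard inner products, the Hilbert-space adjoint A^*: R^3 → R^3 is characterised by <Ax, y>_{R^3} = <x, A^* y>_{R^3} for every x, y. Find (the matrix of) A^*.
A^* = A^T =
[[2, 3, -2],
 [1, -2, 3],
 [-3, -1, -1]]

For real matrices with standard dot products, the defining identity <Ax, y> = <x, A^* y> gives (Ax)^T y = x^T (A^*) y, i.e. x^T A^T y = x^T (A^*) y. Since this holds for all x, y, we must have A^* = A^T. Therefore
A^* =
[[2, 3, -2],
 [1, -2, 3],
 [-3, -1, -1]].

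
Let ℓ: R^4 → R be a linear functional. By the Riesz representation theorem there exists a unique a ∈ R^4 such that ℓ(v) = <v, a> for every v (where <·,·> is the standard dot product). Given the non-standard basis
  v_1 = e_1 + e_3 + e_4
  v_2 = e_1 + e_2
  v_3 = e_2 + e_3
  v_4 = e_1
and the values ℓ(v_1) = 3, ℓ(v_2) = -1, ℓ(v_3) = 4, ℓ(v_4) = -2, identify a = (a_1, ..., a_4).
a = (-2, 1, 3, 2)

Write a = (a_1, ..., a_4) in the standard basis. For each basis vector v_i, ℓ(v_i) = <v_i, a> is a linear equation in the a_j's. Collect the n equations into a matrix system V a = ℓ, where row i of V is v_i (expressed in the standard basis). Since V is invertible (lower-triangular with 1s on the diagonal, up to permutation), solve by back-substitution:
  V =
[[1, 0, 1, 1],
 [1, 1, 0, 0],
 [0, 1, 1, 0],
 [1, 0, 0, 0]]
  V a = (3, -1, 4, -2)
Solving gives a = (-2, 1, 3, 2).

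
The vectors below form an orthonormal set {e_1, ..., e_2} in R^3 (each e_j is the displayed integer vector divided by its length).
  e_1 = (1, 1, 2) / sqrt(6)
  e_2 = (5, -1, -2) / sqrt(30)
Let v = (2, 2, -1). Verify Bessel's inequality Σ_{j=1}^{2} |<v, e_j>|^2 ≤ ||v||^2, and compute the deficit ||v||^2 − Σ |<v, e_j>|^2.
Σ |<v, e_j>|^2 = 4; ||v||^2 = 9; deficit = 5

Write each e_j = u_j / sqrt(<u_j, u_j>) where u_j is the displayed integer vector. Then <v, e_j> = <v, u_j> / sqrt(<u_j, u_j>), so |<v, e_j>|^2 = <v, u_j>^2 / <u_j, u_j>.
Coefficients: <v, e_1> = 2/sqrt(6), <v, e_2> = 10/sqrt(30).
Square and sum: Σ |<v, e_j>|^2 = 4.
Compute ||v||^2 = v·v = 9.
Deficit = 9 − 4 = 5 ≥ 0, confirming Bessel's inequality. (The deficit equals ||v − Σ <v,e_j> e_j||^2, the squared distance from v to span{e_j}.)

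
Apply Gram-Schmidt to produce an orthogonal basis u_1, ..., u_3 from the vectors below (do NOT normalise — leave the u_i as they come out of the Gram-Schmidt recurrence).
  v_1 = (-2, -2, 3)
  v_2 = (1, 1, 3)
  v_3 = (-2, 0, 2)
Orthogonal basis:
  u_1 = (-2, -2, 3)
  u_2 = (27/17, 27/17, 36/17)
  u_3 = (-1, 1, 0)

Apply the Gram-Schmidt recurrence
  u_1 = v_1
  u_i = v_i − Σ_{j<i} ((v_i · u_j) / (u_j · u_j)) · u_j.

Step by step this gives:
  u_1 = (-2, -2, 3)
  u_2 = (27/17, 27/17, 36/17)
  u_3 = (-1, 1, 0)

Orthogonality check:
  u_2 · u_1 = 0 (should be 0)
  u_3 · u_1 = 0 (should be 0)
  u_3 · u_2 = 0 (should be 0)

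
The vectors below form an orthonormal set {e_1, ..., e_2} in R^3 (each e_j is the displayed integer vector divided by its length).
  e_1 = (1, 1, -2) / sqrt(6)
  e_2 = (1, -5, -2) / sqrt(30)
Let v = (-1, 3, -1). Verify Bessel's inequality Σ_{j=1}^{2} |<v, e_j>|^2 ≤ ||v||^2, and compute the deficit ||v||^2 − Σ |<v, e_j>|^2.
Σ |<v, e_j>|^2 = 46/5; ||v||^2 = 11; deficit = 9/5

Write each e_j = u_j / sqrt(<u_j, u_j>) where u_j is the displayed integer vector. Then <v, e_j> = <v, u_j> / sqrt(<u_j, u_j>), so |<v, e_j>|^2 = <v, u_j>^2 / <u_j, u_j>.
Coefficients: <v, e_1> = 4/sqrt(6), <v, e_2> = -14/sqrt(30).
Square and sum: Σ |<v, e_j>|^2 = 46/5.
Compute ||v||^2 = v·v = 11.
Deficit = 11 − 46/5 = 9/5 ≥ 0, confirming Bessel's inequality. (The deficit equals ||v − Σ <v,e_j> e_j||^2, the squared distance from v to span{e_j}.)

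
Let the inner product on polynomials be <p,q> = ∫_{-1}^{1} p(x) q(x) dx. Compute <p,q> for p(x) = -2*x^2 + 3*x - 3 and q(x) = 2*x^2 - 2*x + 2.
<p,q> = -364/15

Expand the product: p(x)·q(x) = -4*x^4 + 10*x^3 - 16*x^2 + 12*x - 6.
∫_{-1}^{1} of each monomial x^k gives [2/(k+1) if k even, 0 if k odd]. Integrating term-by-term (or equivalently evaluating the antiderivative F(x) = -4*x^5/5 + 5*x^4/2 - 16*x^3/3 + 6*x^2 - 6*x at the endpoints):
  F(1) − F(−1) = -109/30 − (619/30) = -364/15.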